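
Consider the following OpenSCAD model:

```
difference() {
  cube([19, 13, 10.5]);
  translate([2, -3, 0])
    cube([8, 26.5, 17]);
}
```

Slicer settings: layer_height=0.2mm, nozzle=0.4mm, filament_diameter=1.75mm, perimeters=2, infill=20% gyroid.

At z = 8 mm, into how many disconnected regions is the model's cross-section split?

At z = 8 mm: the cube is present — its section is the full 19×13 rectangle; the cube at (2, -3) (footprint 8×26.5) is included at this height; Subtracting the remaining from the first: starting from the 19×13 cube, the 8×26.5 cube at (2, -3) partially overlaps it — only the 104.00 mm² overlap (of its 212.00 mm²) is removed, clipping the outline — 2 connected regions. The result has 2 disconnected regions.

2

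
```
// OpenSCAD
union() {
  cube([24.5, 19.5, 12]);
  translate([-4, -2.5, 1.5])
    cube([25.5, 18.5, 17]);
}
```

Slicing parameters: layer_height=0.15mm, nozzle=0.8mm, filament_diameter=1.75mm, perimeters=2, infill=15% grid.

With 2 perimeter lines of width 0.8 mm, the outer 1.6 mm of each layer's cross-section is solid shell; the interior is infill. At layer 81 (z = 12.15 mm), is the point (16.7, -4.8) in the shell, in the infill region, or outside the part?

At z = 12.15 mm: the cube is not intersected at this z (z outside [0, 12]); the 25.5×18.5 cube at (-4, -2.5) contributes its full rectangle; Taking the union: only the 25.5×18.5 cube at (-4, -2.5) is present, so the union is just that shape — 1 connected region. Overall, the cross-section is a single solid region. The nearest boundary edge runs (-4.00, -2.50)→(21.50, -2.50); distance from the point to it = 2.30 mm. The point is not inside any of the regions above, so it lies outside the cross-section (2.30 mm from the nearest boundary).

outside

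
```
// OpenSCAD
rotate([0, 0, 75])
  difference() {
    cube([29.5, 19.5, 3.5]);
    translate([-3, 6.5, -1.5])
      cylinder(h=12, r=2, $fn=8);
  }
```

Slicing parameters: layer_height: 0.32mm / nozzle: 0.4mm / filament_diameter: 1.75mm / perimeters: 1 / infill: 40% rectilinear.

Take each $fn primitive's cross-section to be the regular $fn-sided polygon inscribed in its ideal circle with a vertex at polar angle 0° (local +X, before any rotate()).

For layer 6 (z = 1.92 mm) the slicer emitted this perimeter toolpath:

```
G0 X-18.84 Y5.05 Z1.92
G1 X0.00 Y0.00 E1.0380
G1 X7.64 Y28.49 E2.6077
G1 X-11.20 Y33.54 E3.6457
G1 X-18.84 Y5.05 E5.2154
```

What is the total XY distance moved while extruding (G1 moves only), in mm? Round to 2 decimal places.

98.00 mm

Sum the Euclidean lengths of each G1 segment: total = 98.00 mm.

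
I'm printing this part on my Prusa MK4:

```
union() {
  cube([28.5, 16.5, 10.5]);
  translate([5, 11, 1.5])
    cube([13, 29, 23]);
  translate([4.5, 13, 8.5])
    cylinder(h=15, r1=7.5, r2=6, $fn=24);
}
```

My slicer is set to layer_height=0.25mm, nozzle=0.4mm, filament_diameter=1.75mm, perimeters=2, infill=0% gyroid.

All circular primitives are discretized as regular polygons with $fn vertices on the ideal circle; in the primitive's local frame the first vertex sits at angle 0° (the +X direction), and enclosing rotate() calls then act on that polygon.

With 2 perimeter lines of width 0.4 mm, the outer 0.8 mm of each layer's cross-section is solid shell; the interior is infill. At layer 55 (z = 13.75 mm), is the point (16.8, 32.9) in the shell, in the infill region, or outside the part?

infill

At z = 13.75 mm: the cube is not intersected at this z (z outside [0, 10.5]); the 13×29 cube at (5, 11) contributes its full rectangle; the cone at (4.5, 13): at t=0.350 of its height the radius interpolates to r₁+(r₂−r₁)t = 6.975, giving a regular 24-gon of that circumradius; Combining (union): the regions partially overlap (shared area 46.99 mm²), so overlapping operands fuse into one piece — 1 connected region. Overall, the cross-section is a single solid region. The nearest boundary edge runs (18.00, 40.00)→(18.00, 11.00); distance from the point to it = 1.20 mm. The point is inside the cross-section and 1.20 mm from the nearest boundary — more than the 0.8 mm shell width (2 × 0.4), so it's in the infill interior.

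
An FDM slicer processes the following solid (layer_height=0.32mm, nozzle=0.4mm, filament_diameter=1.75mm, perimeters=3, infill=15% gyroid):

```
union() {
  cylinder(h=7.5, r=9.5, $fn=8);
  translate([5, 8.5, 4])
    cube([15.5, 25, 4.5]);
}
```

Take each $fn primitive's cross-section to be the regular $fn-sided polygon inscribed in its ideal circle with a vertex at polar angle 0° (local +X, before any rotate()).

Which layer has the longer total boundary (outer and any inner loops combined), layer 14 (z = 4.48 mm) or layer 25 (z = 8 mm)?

Layer 14 (z = 4.48): the r=9.5 cylinder gives a regular 8-gon of circumradius 9.5 (constant along its height) (perimeter = 2·8·9.500·sin(180°/8) = 58.17 mm); the cube at (5, 8.5) (footprint 15.5×25) is included at this height (perimeter 81.00 mm); Merging all regions: the 2 present regions are separate (no shared area or edge), so areas and boundary lengths simply add and each stays a separate island — boundary = 139.17 mm. So its perimeter = 139.17 mm. Layer 25 (z = 8): the cylinder does not reach this height (z outside [0, 7.5]); the cube at (5, 8.5) (footprint 15.5×25) is included at this height (perimeter 81.00 mm); Merging all regions: only the 15.5×25 cube at (5, 8.5) is present, so the union is just that shape — boundary = 81.00 mm. So its perimeter = 81.00 mm. Layer 14 is larger (139.17 vs 81.00 mm).

layer 14 (z = 4.48 mm)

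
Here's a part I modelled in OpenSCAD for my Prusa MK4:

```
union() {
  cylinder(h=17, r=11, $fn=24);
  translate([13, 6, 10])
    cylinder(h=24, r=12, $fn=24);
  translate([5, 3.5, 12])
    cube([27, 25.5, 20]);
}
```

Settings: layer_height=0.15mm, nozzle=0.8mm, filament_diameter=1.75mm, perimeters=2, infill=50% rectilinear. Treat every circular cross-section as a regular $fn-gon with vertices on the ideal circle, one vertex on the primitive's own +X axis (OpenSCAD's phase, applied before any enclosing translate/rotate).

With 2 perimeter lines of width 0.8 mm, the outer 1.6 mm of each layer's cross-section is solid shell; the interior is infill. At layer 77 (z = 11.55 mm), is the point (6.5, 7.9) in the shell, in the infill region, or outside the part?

At z = 11.55 mm: the r=11 cylinder contributes a regular 24-gon of circumradius 11; the r=12 cylinder at (13, 6) gives a regular 24-gon of circumradius 12 (constant along its height); the cube at (5, 3.5) is absent (z outside [12, 32]); Taking the union: the regions partially overlap (shared area 106.00 mm²), so overlapping operands fuse into one piece — 1 connected region. Overall, the cross-section is a single solid region. The nearest boundary edge runs (0.00, 11.00)→(2.08, 10.73); distance from the point to it = 5.25 mm. The point is inside the cross-section and 5.25 mm from the nearest boundary — more than the 1.6 mm shell width (2 × 0.8), so it's in the infill interior.

infill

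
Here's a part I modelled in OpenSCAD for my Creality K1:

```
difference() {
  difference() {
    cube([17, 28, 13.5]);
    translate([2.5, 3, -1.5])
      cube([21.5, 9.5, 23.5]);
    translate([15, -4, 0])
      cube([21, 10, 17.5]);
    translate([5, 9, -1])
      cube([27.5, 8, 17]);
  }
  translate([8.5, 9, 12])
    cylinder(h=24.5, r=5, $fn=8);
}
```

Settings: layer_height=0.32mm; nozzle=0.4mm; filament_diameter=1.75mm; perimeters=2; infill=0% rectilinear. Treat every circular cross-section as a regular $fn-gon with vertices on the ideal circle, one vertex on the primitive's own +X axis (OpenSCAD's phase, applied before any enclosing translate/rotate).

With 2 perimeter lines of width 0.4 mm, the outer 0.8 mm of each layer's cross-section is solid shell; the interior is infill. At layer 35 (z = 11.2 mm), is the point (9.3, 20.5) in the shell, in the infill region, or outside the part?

infill

At z = 11.2 mm: the cube is present — its section is the full 17×28 rectangle; the cube at (2.5, 3) is present — its section is the full 21.5×9.5 rectangle; the 21×10 cube at (15, -4) contributes its full rectangle; the cube at (5, 9) is present — its section is the full 27.5×8 rectangle; Subtracting the remaining from the first: starting from the 17×28 cube, the 21.5×9.5 cube at (2.5, 3) partially overlaps it — only the 137.75 mm² overlap (of its 204.25 mm²) is removed, clipping the outline; the 21×10 cube at (15, -4) partially overlaps it — only the 6.00 mm² overlap (of its 210.00 mm²) is removed, clipping the outline; the 27.5×8 cube at (5, 9) partially overlaps it — only the 54.00 mm² overlap (of its 220.00 mm²) is removed, clipping the outline — 1 connected region; the cylinder at (8.5, 9) is not intersected at this z (z outside [12, 36.5]); After the difference (first − rest): none of the subtracted shapes is present at this height, so that combined region is unchanged — 1 connected region. Overall, the cross-section is a single solid region. The nearest boundary edge runs (17.00, 17.00)→(5.00, 17.00); distance from the point to it = 3.50 mm. The point is inside the cross-section and 3.50 mm from the nearest boundary — more than the 0.8 mm shell width (2 × 0.4), so it's in the infill interior.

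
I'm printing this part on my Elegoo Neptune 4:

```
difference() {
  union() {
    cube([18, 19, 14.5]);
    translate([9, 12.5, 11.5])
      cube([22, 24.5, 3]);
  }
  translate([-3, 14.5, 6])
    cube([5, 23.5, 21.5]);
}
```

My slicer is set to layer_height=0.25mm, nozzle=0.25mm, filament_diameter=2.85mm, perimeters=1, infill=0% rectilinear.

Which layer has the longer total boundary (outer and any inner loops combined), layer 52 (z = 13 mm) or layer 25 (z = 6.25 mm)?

layer 52 (z = 13 mm)

Layer 52 (z = 13): the 18×19 cube contributes its full rectangle (perimeter 74.00 mm); the 22×24.5 cube at (9, 12.5) contributes its full rectangle (perimeter 93.00 mm); Combining (union): the regions partially overlap (shared area 58.50 mm²), so the edge portions inside another operand are dropped and the merged outline is re-measured after clipping — boundary = 136.00 mm; the cube at (-3, 14.5) (footprint 5×23.5) is included at this height (perimeter 57.00 mm); After the difference (first − rest): starting from the result so far, the 5×23.5 cube at (-3, 14.5) partially overlaps it — only the 9.00 mm² overlap (of its 117.50 mm²) is removed, clipping the outline — boundary = 136.00 mm. So its perimeter = 136.00 mm. Layer 25 (z = 6.25): the 18×19 cube contributes its full rectangle (perimeter 74.00 mm); the cube at (9, 12.5) is not intersected at this z (z outside [11.5, 14.5]); Merging all regions: only the 18×19 cube is present, so the union is just that shape — boundary = 74.00 mm; the cube at (-3, 14.5) is present — its section is the full 5×23.5 rectangle (perimeter 57.00 mm); Taking the first minus the rest: starting from that combined region, the 5×23.5 cube at (-3, 14.5) partially overlaps it — only the 9.00 mm² overlap (of its 117.50 mm²) is removed, clipping the outline — boundary = 74.00 mm. So its perimeter = 74.00 mm. Layer 52 is larger (136.00 vs 74.00 mm).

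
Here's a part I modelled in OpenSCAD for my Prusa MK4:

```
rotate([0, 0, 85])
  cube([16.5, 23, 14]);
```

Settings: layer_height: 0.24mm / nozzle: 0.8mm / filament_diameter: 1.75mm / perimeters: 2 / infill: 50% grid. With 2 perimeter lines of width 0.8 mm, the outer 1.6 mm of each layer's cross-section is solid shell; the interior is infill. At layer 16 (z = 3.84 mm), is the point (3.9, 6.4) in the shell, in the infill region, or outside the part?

outside

At z = 3.84 mm: the cube (footprint 16.5×23) is included at this height; (rotated 85° about Z; rotation is an isometry so areas/perimeters/island counts are preserved). Overall, the cross-section is a single solid region. Undo the 85° rotation: the query point maps to (6.716, -3.327) in the un-rotated model frame. The nearest boundary edge runs (0.00, 0.00)→(16.50, 0.00); distance from the point to it = 3.33 mm. The point is not inside any of the regions above, so it lies outside the cross-section (3.33 mm from the nearest boundary).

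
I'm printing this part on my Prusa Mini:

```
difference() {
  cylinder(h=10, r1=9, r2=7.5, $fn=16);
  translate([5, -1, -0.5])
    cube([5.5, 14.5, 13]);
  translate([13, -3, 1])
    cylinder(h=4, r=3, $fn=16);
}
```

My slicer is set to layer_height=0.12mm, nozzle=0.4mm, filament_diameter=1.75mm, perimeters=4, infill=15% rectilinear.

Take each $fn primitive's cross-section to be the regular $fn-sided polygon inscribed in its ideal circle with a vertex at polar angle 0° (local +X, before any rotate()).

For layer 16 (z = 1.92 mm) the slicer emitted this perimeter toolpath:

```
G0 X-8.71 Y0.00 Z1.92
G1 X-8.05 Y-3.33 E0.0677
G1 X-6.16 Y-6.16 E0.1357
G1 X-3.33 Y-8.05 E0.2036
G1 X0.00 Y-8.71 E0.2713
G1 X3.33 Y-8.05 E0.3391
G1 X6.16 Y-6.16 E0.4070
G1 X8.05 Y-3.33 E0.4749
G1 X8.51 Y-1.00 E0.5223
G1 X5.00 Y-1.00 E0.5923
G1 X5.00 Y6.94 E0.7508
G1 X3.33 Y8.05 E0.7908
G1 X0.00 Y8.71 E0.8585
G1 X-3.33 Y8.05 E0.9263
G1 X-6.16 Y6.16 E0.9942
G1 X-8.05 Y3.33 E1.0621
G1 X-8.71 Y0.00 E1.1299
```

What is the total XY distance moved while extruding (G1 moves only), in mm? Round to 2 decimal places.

Sum the Euclidean lengths of each G1 segment: total = 56.62 mm.

56.62 mm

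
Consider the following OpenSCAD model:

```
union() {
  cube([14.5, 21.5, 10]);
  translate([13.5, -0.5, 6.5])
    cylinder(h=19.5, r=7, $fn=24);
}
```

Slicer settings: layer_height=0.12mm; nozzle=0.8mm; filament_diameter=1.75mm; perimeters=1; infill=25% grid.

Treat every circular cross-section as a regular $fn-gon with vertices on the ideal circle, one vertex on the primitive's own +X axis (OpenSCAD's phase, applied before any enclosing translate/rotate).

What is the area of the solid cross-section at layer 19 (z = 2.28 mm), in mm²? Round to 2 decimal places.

311.75 mm²

At z = 2.28 mm: the cube is present — its section is the full 14.5×21.5 rectangle (area 311.75 mm²); the cylinder at (13.5, -0.5) does not reach this height (z outside [6.5, 26]); Taking the union: only the 14.5×21.5 cube is present, so the union is just that shape — area = 311.75 mm². Overall, the cross-section is a single solid region. Net area = 311.75 mm².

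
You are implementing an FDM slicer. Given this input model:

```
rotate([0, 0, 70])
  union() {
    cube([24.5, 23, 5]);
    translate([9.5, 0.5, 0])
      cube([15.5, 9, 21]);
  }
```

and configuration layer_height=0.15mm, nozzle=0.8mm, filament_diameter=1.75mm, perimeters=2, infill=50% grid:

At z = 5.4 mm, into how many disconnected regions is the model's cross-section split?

At z = 5.4 mm: the cube is not intersected at this z (z outside [0, 5]); the cube at (9.5, 0.5) is present — its section is the full 15.5×9 rectangle; Taking the union: only the 15.5×9 cube at (9.5, 0.5) is present, so the union is just that shape — 1 connected region; (whole slice rotated 70° about Z — lengths, areas and connectivity unchanged). The result has 1 disconnected region.

1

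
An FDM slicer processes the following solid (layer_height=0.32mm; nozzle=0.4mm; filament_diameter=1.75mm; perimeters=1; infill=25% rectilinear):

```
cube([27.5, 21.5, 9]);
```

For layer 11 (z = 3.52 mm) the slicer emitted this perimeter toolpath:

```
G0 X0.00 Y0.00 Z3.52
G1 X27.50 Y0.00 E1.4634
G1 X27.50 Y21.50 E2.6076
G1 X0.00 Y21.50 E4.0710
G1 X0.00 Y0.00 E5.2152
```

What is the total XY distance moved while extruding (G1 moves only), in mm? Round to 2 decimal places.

98.00 mm

Sum the Euclidean lengths of each G1 segment: total = 98.00 mm.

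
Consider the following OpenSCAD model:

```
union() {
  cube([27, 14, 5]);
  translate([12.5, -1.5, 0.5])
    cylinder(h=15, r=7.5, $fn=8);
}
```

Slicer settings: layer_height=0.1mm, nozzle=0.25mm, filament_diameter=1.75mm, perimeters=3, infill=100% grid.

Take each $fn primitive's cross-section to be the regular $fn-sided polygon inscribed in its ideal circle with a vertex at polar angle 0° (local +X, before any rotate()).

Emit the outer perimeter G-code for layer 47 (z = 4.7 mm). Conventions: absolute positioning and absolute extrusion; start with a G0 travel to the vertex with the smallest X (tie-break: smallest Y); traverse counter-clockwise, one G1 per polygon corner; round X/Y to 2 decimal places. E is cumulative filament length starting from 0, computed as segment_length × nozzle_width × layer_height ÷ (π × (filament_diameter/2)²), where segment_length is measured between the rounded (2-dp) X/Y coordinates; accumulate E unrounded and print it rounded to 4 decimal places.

At z = 4.7 mm: the cube is present — its section is the full 27×14 rectangle; the r=7.5 cylinder at (12.5, -1.5) contributes a regular 8-gon of circumradius 7.5; Merging all regions: the regions partially overlap (shared area 57.98 mm²), so overlapping operands fuse into one piece — 1 connected region. The outline is a single polygon with 11 vertices. Extrusion per mm of travel: 0.25 × 0.1 / (π × 0.875²) = 0.010394. Accumulating E over each segment gives final E = 0.9816.

G0 X0.00 Y0.00 Z4.70
G1 X5.62 Y0.00 E0.0584
G1 X5.00 Y-1.50 E0.0753
G1 X7.20 Y-6.80 E0.1349
G1 X12.50 Y-9.00 E0.1946
G1 X17.80 Y-6.80 E0.2542
G1 X20.00 Y-1.50 E0.3139
G1 X19.38 Y0.00 E0.3307
G1 X27.00 Y0.00 E0.4099
G1 X27.00 Y14.00 E0.5554
G1 X0.00 Y14.00 E0.8361
G1 X0.00 Y0.00 E0.9816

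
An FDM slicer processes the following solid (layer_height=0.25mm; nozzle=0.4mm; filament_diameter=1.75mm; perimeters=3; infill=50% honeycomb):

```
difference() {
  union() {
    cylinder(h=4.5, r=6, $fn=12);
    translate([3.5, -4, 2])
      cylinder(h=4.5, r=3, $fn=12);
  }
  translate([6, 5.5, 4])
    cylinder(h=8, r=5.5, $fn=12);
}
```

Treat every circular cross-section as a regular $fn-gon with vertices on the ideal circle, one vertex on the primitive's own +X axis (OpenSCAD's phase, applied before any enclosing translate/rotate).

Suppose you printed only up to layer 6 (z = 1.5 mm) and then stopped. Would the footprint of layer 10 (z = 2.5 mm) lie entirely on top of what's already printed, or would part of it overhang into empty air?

part overhangs

Compare the two slices. At z = 1.5: the cylinder: section is a regular 12-gon, circumradius r=6 (area = (12/2)·6.000²·sin(360°/12) = 108.00 mm²); the cylinder at (3.5, -4) does not reach this height (z outside [2, 6.5]); Taking the union: only the r=6 cylinder is present, so the union is just that shape — area = 108.00 mm²; the cylinder at (6, 5.5) does not reach this height (z outside [4, 12]); After the difference (first − rest): none of the subtracted shapes is present at this height, so that combined region is unchanged — area = 108.00 mm². At z = 2.5: the r=6 cylinder contributes a regular 12-gon of circumradius 6 (area = (12/2)·6.000²·sin(360°/12) = 108.00 mm²); the cylinder at (3.5, -4): section is a regular 12-gon, circumradius r=3 (area = (12/2)·3.000²·sin(360°/12) = 27.00 mm²); Taking the union: the regions partially overlap — summed areas 135.00 mm² minus the doubly-counted overlap 15.24 mm² gives 119.76 mm² — area = 119.76 mm²; the cylinder at (6, 5.5) does not reach this height (z outside [4, 12]); After the difference (first − rest): none of the subtracted shapes is present at this height, so that combined region is unchanged — area = 119.76 mm². Checking containment: at z = 2.5 the cross-section extends beyond the z = 1.5 cross-section by about 11.76 mm².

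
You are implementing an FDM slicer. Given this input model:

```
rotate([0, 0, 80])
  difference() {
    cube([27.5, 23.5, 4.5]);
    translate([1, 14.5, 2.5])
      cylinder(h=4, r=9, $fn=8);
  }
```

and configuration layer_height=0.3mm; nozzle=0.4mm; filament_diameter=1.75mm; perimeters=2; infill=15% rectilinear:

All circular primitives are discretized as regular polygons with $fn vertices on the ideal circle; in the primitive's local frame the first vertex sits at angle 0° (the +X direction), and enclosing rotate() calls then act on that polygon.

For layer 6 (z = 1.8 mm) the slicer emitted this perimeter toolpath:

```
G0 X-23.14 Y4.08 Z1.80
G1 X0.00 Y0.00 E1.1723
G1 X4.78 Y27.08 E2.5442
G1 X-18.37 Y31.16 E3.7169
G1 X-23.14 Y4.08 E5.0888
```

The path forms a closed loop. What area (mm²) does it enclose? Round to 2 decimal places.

Apply the shoelace formula to the sequence of (X, Y) vertices; enclosed area = 646.25 mm².

646.25 mm²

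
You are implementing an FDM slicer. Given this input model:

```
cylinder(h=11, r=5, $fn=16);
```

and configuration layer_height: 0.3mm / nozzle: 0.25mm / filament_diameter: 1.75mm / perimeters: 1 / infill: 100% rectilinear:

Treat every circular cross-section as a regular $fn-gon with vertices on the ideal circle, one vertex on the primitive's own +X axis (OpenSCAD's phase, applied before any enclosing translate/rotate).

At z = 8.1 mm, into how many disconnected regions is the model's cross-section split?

1

At z = 8.1 mm: the cylinder: section is a regular 16-gon, circumradius r=5. The result has 1 disconnected region.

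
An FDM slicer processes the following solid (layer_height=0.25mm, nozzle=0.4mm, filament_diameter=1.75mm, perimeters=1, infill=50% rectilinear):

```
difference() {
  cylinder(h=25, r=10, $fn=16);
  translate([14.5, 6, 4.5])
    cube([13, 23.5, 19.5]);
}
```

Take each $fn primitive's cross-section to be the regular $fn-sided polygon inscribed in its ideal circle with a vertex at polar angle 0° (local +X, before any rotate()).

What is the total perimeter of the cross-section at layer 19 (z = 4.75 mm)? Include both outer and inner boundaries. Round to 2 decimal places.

62.43 mm

At z = 4.75 mm: the r=10 cylinder gives a regular 16-gon of circumradius 10 (constant along its height) (perimeter = 2·16·10.000·sin(180°/16) = 62.43 mm); the 13×23.5 cube at (14.5, 6) contributes its full rectangle (perimeter 73.00 mm); Subtracting the remaining from the first: starting from the r=10 cylinder, the 13×23.5 cube at (14.5, 6) misses the remaining region (no effect) — boundary = 62.43 mm. Overall, the cross-section is a single solid region. Total boundary length (outer) = 62.43 mm.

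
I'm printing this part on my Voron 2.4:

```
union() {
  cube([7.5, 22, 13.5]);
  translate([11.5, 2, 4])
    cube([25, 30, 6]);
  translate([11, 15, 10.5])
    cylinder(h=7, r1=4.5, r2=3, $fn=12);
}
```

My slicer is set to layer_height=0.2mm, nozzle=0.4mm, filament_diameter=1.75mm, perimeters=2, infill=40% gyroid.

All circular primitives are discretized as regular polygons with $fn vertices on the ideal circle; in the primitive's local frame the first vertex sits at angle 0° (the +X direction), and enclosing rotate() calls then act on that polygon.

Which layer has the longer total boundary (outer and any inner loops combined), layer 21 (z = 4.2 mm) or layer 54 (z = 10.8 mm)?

layer 21 (z = 4.2 mm)

Layer 21 (z = 4.2): the cube (footprint 7.5×22) is included at this height (perimeter 59.00 mm); the cube at (11.5, 2) is present — its section is the full 25×30 rectangle (perimeter 110.00 mm); the cone at (11, 15) does not reach this height (z outside [10.5, 17.5]); Merging all regions: the 2 present regions are separate (no shared area or edge), so areas and boundary lengths simply add and each stays a separate island — boundary = 169.00 mm. So its perimeter = 169.00 mm. Layer 54 (z = 10.8): the cube (footprint 7.5×22) is included at this height (perimeter 59.00 mm); the cube at (11.5, 2) is absent (z outside [4, 10]); the cone at (11, 15) contributes a regular 12-gon of circumradius 4.436 (interpolated between r1=4.5 and r2=3 at t=0.043) (perimeter = 2·12·4.436·sin(180°/12) = 27.55 mm); Merging all regions: the regions partially overlap (shared area 2.95 mm²), so the edge portions inside another operand are dropped and the merged outline is re-measured after clipping — boundary = 75.88 mm. So its perimeter = 75.88 mm. Layer 21 is larger (169.00 vs 75.88 mm).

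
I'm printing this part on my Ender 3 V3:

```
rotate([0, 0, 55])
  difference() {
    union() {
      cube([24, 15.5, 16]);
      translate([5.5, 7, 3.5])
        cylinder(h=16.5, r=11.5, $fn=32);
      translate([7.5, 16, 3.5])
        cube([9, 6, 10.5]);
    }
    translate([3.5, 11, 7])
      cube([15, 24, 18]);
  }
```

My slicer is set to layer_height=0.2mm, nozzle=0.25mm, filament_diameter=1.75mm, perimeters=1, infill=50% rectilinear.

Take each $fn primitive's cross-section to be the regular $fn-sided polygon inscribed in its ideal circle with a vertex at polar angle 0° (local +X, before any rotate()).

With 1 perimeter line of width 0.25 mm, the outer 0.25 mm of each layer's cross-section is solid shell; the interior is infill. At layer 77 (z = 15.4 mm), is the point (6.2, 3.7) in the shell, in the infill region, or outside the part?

At z = 15.4 mm: the cube (footprint 24×15.5) is included at this height; the cylinder at (5.5, 7): section is a regular 32-gon, circumradius r=11.5; the cube at (7.5, 16) is absent (z outside [3.5, 14]); Combining (union): the regions partially overlap (shared area 247.76 mm²), so overlapping operands fuse into one piece — 1 connected region; the 15×24 cube at (3.5, 11) contributes its full rectangle; After the difference (first − rest): starting from the result so far, the 15×24 cube at (3.5, 11) partially overlaps it — only the 88.93 mm² overlap (of its 360.00 mm²) is removed, clipping the outline — 1 connected region; (rotated 55° about Z; rotation is an isometry so areas/perimeters/island counts are preserved). Overall, the cross-section is a single solid region. Undo the 55° rotation: the query point maps to (6.587, -2.957) in the un-rotated model frame. The nearest boundary edge runs (7.74, -4.28)→(5.50, -4.50); distance from the point to it = 1.43 mm. The point is inside the cross-section and 1.43 mm from the nearest boundary — more than the 0.25 mm shell width (1 × 0.25), so it's in the infill interior.

infill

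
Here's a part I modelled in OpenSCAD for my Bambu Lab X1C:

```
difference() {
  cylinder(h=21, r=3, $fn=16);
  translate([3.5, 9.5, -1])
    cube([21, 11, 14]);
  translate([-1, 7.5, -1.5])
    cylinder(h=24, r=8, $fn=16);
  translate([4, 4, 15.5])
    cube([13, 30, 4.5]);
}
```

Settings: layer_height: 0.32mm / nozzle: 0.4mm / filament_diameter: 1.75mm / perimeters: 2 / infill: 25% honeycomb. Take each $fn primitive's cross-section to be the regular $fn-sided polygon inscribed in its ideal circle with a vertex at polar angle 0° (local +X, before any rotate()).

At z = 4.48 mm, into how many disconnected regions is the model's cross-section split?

At z = 4.48 mm: the r=3 cylinder gives a regular 16-gon of circumradius 3 (constant along its height); the cube at (3.5, 9.5) (footprint 21×11) is included at this height; the cylinder at (-1, 7.5): section is a regular 16-gon, circumradius r=8; the cube at (4, 4) is not intersected at this z (z outside [15.5, 20]); After the difference (first − rest): starting from the r=3 cylinder, the 21×11 cube at (3.5, 9.5) misses the remaining region (no effect); the r=8 cylinder at (-1, 7.5) partially overlaps it — only the 14.63 mm² overlap (of its 195.93 mm²) is removed, clipping the outline — 1 connected region. The result has 1 disconnected region.

1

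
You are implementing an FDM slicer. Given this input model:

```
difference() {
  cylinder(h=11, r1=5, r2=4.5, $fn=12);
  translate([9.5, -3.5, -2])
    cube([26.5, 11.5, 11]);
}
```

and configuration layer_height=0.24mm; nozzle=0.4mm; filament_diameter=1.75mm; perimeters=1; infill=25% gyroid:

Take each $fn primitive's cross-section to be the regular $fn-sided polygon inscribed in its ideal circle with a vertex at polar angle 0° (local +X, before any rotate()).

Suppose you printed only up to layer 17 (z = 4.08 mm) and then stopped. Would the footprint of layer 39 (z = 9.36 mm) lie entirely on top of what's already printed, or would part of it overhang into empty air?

Compare the two slices. At z = 4.08: the cone: at t=0.371 of its height the radius interpolates to r₁+(r₂−r₁)t = 4.815, giving a regular 12-gon of that circumradius (area = (12/2)·4.815²·sin(360°/12) = 69.54 mm²); the cube at (9.5, -3.5) (footprint 26.5×11.5) is included at this height (area 304.75 mm²); Subtracting the remaining from the first: starting from the cone (69.54 mm²), the 26.5×11.5 cube at (9.5, -3.5) misses the remaining region (no effect) — area = 69.54 mm². At z = 9.36: the cone contributes a regular 12-gon of circumradius 4.575 (interpolated between r1=5 and r2=4.5 at t=0.851) (area = (12/2)·4.575²·sin(360°/12) = 62.78 mm²); the cube at (9.5, -3.5) is absent (z outside [-2, 9]); Subtracting the remaining from the first: none of the subtracted shapes is present at this height, so the cone is unchanged — area = 62.78 mm². Checking containment: the cross-section at z = 9.36 is a subset of the cross-section at z = 4.08.

entirely on top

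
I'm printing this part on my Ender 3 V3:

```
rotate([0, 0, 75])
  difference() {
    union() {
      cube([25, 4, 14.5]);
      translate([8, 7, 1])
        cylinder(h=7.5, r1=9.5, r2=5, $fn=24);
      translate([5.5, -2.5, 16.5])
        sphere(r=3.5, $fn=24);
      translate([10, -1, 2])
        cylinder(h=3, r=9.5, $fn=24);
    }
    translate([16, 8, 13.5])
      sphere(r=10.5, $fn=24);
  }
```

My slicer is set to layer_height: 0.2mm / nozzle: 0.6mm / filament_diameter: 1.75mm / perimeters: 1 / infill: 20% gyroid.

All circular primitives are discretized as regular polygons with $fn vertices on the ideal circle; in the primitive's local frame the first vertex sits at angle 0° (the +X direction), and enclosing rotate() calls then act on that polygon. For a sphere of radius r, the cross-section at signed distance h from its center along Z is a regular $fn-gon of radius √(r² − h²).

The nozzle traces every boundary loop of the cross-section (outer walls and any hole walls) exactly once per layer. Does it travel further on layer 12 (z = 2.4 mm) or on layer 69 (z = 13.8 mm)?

layer 12 (z = 2.4 mm)

Layer 12 (z = 2.4): the cube (footprint 25×4) is included at this height (perimeter 58.00 mm); the cone at (8, 7): at t=0.187 of its height the radius interpolates to r₁+(r₂−r₁)t = 8.660, giving a regular 24-gon of that circumradius (perimeter = 2·24·8.660·sin(180°/24) = 54.26 mm); the sphere at (5.5, -2.5) does not reach this height (|z−center|=14.100 > r=3.5); the r=9.5 cylinder at (10, -1) contributes a regular 24-gon of circumradius 9.5 (perimeter = 2·24·9.500·sin(180°/24) = 59.52 mm); Combining (union): the regions partially overlap (shared area 185.31 mm²), so the edge portions inside another operand are dropped and the merged outline is re-measured after clipping — boundary = 86.78 mm; the sphere at (16, 8) is not intersected at this z (|z−center|=11.100 > r=10.5); Taking the first minus the rest: none of the subtracted shapes is present at this height, so that combined region is unchanged — boundary = 86.78 mm; (rotated 75° about Z; rotation is an isometry so areas/perimeters/island counts are preserved). So its perimeter = 86.78 mm. Layer 69 (z = 13.8): the 25×4 cube contributes its full rectangle (perimeter 58.00 mm); the cone at (8, 7) does not reach this height (z outside [1, 8.5]); the sphere at (5.5, -2.5): section is a regular 24-gon, circumradius = √(r²−h²) = √(3.5²−2.7²) = 2.227 (perimeter = 2·24·2.227·sin(180°/24) = 13.95 mm); the cylinder at (10, -1) does not reach this height (z outside [2, 5]); Combining (union): the 2 present regions are separate (no shared area or edge), so areas and boundary lengths simply add and each stays a separate island — boundary = 71.95 mm; the sphere at (16, 8): section is a regular 24-gon, circumradius = √(r²−h²) = √(10.5²−0.3²) = 10.496 (perimeter = 2·24·10.496·sin(180°/24) = 65.76 mm); Subtracting the remaining from the first: starting from the result so far, the r=10.5 sphere at (16, 8) partially overlaps it — only the 66.93 mm² overlap (of its 342.14 mm²) is removed, clipping the outline — boundary = 47.23 mm; (rotated 75° about Z; rotation is an isometry so areas/perimeters/island counts are preserved). So its perimeter = 47.23 mm. Layer 12 is larger (86.78 vs 47.23 mm).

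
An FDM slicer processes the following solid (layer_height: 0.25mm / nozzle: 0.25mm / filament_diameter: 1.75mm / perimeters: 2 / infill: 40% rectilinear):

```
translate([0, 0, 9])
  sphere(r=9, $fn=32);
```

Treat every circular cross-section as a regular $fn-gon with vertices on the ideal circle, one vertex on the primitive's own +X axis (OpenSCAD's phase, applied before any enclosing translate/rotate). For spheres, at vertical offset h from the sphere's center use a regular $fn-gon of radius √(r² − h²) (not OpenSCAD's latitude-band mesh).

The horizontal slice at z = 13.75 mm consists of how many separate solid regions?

At z = 13.75 mm: the r=9 sphere slices to a regular 32-gon of circumradius 7.644 (√(r²−h²) with h=4.75 from center). The result has 1 disconnected region.

1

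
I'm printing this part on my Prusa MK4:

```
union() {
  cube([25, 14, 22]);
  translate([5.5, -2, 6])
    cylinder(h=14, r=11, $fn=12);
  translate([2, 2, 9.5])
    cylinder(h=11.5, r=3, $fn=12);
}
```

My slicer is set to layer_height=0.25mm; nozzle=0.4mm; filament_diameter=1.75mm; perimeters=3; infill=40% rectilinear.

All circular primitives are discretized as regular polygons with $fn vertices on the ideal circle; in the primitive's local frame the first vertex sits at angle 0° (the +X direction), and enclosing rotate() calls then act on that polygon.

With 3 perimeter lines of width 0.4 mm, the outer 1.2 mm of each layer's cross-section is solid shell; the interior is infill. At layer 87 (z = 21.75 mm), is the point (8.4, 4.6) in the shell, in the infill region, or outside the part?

infill

At z = 21.75 mm: the 25×14 cube contributes its full rectangle; the cylinder at (5.5, -2) is not intersected at this z (z outside [6, 20]); the cylinder at (2, 2) is absent (z outside [9.5, 21]); Combining (union): only the 25×14 cube is present, so the union is just that shape — 1 connected region. Overall, the cross-section is a single solid region. The nearest boundary edge runs (0.00, 0.00)→(25.00, 0.00); distance from the point to it = 4.60 mm. The point is inside the cross-section and 4.60 mm from the nearest boundary — more than the 1.2 mm shell width (3 × 0.4), so it's in the infill interior.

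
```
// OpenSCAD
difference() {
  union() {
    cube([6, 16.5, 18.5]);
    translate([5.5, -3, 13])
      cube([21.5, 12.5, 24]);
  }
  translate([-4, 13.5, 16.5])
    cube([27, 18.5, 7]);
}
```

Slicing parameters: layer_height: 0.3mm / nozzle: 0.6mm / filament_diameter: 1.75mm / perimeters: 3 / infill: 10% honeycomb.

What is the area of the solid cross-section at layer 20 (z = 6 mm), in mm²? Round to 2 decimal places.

99.00 mm²

At z = 6 mm: the cube (footprint 6×16.5) is included at this height (area 99.00 mm²); the cube at (5.5, -3) does not reach this height (z outside [13, 37]); Combining (union): only the 6×16.5 cube is present, so the union is just that shape — area = 99.00 mm²; the cube at (-4, 13.5) is absent (z outside [16.5, 23.5]); After the difference (first − rest): none of the subtracted shapes is present at this height, so that combined region is unchanged — area = 99.00 mm². Overall, the cross-section is a single solid region. Net area = 99.00 mm².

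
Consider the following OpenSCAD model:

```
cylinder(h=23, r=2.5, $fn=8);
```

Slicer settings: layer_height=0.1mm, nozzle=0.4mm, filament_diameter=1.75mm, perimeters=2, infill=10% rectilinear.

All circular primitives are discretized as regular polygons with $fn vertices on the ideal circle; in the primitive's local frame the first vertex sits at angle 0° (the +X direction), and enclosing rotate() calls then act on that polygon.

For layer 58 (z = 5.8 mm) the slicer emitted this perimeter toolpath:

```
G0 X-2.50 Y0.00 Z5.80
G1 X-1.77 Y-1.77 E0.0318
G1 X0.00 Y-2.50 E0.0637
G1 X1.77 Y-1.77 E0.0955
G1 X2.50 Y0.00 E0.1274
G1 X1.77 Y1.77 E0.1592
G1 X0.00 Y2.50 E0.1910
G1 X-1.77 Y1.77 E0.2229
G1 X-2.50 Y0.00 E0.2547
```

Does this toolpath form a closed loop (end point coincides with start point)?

Start point (G0): (-2.50, 0.00). End point (last G1): the path returns to the start — closed.

yes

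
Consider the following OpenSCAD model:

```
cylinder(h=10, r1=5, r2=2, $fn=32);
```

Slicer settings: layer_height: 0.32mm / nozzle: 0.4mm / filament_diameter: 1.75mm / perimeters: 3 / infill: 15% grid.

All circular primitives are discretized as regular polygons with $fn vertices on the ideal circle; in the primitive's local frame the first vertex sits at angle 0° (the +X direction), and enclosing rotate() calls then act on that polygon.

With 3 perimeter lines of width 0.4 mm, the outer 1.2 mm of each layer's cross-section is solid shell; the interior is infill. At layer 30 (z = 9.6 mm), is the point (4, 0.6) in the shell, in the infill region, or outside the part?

outside

At z = 9.6 mm: the cone contributes a regular 32-gon of circumradius 2.120 (interpolated between r1=5 and r2=2 at t=0.960). Overall, the cross-section is a single solid region. The nearest boundary edge runs (2.12, 0.00)→(2.08, 0.41); distance from the point to it = 1.93 mm. The point is not inside any of the regions above, so it lies outside the cross-section (1.93 mm from the nearest boundary).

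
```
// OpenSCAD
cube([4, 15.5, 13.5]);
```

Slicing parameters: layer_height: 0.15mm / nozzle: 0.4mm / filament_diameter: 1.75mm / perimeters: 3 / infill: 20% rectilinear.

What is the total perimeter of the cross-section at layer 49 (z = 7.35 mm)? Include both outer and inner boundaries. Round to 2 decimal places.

39.00 mm

At z = 7.35 mm: the cube (footprint 4×15.5) is included at this height (perimeter 39.00 mm). Overall, the cross-section is a single solid region. Total boundary length (outer) = 39.00 mm.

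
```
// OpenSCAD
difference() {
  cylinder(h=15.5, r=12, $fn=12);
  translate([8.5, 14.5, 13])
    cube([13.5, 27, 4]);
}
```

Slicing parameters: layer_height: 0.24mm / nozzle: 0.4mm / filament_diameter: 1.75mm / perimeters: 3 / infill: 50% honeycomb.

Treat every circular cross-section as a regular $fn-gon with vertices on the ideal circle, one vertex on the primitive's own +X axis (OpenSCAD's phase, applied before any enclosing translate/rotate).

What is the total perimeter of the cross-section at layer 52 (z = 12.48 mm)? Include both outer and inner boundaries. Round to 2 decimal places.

At z = 12.48 mm: the cylinder: section is a regular 12-gon, circumradius r=12 (perimeter = 2·12·12.000·sin(180°/12) = 74.54 mm); the cube at (8.5, 14.5) is not intersected at this z (z outside [13, 17]); Subtracting the remaining from the first: none of the subtracted shapes is present at this height, so the r=12 cylinder is unchanged — boundary = 74.54 mm. Overall, the cross-section is a single solid region. Total boundary length (outer) = 74.54 mm.

74.54 mm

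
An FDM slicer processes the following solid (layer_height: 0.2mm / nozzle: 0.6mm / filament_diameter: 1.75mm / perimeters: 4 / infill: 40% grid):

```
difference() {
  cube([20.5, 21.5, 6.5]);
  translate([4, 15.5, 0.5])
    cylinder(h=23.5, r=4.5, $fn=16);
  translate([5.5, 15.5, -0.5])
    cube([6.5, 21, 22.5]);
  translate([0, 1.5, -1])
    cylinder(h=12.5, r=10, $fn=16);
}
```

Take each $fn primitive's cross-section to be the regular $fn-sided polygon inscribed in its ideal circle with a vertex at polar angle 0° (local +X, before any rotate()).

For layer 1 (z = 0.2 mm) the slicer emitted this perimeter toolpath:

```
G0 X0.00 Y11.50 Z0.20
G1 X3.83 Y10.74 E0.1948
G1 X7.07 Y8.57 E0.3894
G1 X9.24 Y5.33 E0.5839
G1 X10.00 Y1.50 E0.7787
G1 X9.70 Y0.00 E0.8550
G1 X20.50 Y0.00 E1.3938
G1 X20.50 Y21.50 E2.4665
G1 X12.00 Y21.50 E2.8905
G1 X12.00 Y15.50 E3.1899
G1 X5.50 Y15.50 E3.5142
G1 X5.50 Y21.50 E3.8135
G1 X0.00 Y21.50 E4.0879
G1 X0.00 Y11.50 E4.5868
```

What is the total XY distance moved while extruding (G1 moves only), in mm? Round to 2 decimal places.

91.94 mm

Sum the Euclidean lengths of each G1 segment: total = 91.94 mm.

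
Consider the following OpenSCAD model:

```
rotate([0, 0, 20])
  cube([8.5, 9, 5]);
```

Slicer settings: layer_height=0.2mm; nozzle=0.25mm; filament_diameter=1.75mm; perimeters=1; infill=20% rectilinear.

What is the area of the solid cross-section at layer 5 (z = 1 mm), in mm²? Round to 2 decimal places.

76.50 mm²

At z = 1 mm: the 8.5×9 cube contributes its full rectangle (area 76.50 mm²); (rotated 20° about Z; rotation is an isometry so areas/perimeters/island counts are preserved). Overall, the cross-section is a single solid region. Net area = 76.50 mm².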